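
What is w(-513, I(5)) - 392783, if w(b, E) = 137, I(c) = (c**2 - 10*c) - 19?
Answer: -392646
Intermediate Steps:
I(c) = -19 + c**2 - 10*c
w(-513, I(5)) - 392783 = 137 - 392783 = -392646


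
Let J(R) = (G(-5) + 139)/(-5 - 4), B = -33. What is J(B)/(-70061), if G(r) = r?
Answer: 134/630549 ≈ 0.00021251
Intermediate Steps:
J(R) = -134/9 (J(R) = (-5 + 139)/(-5 - 4) = 134/(-9) = 134*(-⅑) = -134/9)
J(B)/(-70061) = -134/9/(-70061) = -134/9*(-1/70061) = 134/630549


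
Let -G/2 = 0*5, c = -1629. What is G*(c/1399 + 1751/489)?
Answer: 0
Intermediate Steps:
G = 0 (G = -0*5 = -2*0 = 0)
G*(c/1399 + 1751/489) = 0*(-1629/1399 + 1751/489) = 0*(1653068/684111) = 0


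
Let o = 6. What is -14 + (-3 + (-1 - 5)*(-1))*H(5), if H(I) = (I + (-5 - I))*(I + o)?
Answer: -179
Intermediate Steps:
H(I) = -30 - 5*I (H(I) = (I + (-5 - I))*(I + 6) = -5*(6 + I) = -30 - 5*I)
-14 + (-3 + (-1 - 5)*(-1))*H(5) = -14 + (-3 + (-1 - 5)*(-1))*(-30 - 5*5) = -14 + (-3 - 6*(-1))*(-30 - 25) = -14 + (-3 + 6)*(-55) = -14 + 3*(-55) = -14 - 165 = -179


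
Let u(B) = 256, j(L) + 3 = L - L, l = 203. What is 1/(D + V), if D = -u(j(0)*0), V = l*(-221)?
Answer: -1/45119 ≈ -2.2164e-5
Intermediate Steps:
j(L) = -3 (j(L) = -3 + (L - L) = -3 + 0 = -3)
V = -44863 (V = 203*(-221) = -44863)
D = -256 (D = -1*256 = -256)
1/(D + V) = 1/(-256 - 44863) = 1/(-45119) = -1/45119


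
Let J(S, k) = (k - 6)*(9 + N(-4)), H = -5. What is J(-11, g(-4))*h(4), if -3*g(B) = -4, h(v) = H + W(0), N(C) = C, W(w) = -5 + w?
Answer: 700/3 ≈ 233.33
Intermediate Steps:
h(v) = -10 (h(v) = -5 + (-5 + 0) = -5 - 5 = -10)
g(B) = 4/3 (g(B) = -1/3*(-4) = 4/3)
J(S, k) = -30 + 5*k (J(S, k) = (k - 6)*(9 - 4) = (-6 + k)*5 = -30 + 5*k)
J(-11, g(-4))*h(4) = (-30 + 5*(4/3))*(-10) = (-30 + 20/3)*(-10) = -70/3*(-10) = 700/3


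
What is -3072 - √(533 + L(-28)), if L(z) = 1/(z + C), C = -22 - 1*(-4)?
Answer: -3072 - √1127782/46 ≈ -3095.1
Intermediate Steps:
C = -18 (C = -22 + 4 = -18)
L(z) = 1/(-18 + z) (L(z) = 1/(z - 18) = 1/(-18 + z))
-3072 - √(533 + L(-28)) = -3072 - √(533 + 1/(-18 - 28)) = -3072 - √(533 + 1/(-46)) = -3072 - √(533 - 1/46) = -3072 - √(24517/46) = -3072 - √1127782/46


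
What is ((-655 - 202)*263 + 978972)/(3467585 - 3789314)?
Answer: -753581/321729 ≈ -2.3423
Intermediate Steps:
((-655 - 202)*263 + 978972)/(3467585 - 3789314) = (-857*263 + 978972)/(-321729) = (-225391 + 978972)*(-1/321729) = 753581*(-1/321729) = -753581/321729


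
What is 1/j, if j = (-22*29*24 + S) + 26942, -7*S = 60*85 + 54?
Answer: 7/76256 ≈ 9.1796e-5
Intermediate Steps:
S = -5154/7 (S = -(60*85 + 54)/7 = -(5100 + 54)/7 = -1/7*5154 = -5154/7 ≈ -736.29)
j = 76256/7 (j = (-22*29*24 - 5154/7) + 26942 = (-638*24 - 5154/7) + 26942 = (-15312 - 5154/7) + 26942 = -112338/7 + 26942 = 76256/7 ≈ 10894.)
1/j = 1/(76256/7) = 7/76256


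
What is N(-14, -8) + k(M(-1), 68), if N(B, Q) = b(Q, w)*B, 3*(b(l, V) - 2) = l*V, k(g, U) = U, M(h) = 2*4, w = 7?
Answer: 904/3 ≈ 301.33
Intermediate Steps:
M(h) = 8
b(l, V) = 2 + V*l/3 (b(l, V) = 2 + (l*V)/3 = 2 + (V*l)/3 = 2 + V*l/3)
N(B, Q) = B*(2 + 7*Q/3) (N(B, Q) = (2 + (1/3)*7*Q)*B = (2 + 7*Q/3)*B = B*(2 + 7*Q/3))
N(-14, -8) + k(M(-1), 68) = (1/3)*(-14)*(6 + 7*(-8)) + 68 = (1/3)*(-14)*(6 - 56) + 68 = (1/3)*(-14)*(-50) + 68 = 700/3 + 68 = 904/3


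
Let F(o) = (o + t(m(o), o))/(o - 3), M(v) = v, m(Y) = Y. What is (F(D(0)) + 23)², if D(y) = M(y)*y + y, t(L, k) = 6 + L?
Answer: 441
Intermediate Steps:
D(y) = y + y² (D(y) = y*y + y = y² + y = y + y²)
F(o) = (6 + 2*o)/(-3 + o) (F(o) = (o + (6 + o))/(o - 3) = (6 + 2*o)/(-3 + o))
(F(D(0)) + 23)² = (2*(3 + 0*(1 + 0))/(-3 + 0*(1 + 0)) + 23)² = (2*(3 + 0*1)/(-3 + 0*1) + 23)² = (2*(3 + 0)/(-3 + 0) + 23)² = (2*3/(-3) + 23)² = (2*(-⅓)*3 + 23)² = (-2 + 23)² = 21² = 441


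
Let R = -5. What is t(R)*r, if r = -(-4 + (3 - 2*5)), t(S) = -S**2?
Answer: -275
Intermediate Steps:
r = 11 (r = -(-4 + (3 - 10)) = -(-4 - 7) = -1*(-11) = 11)
t(R)*r = -1*(-5)**2*11 = -1*25*11 = -25*11 = -275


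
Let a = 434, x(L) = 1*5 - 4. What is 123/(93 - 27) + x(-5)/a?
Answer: 4454/2387 ≈ 1.8659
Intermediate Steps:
x(L) = 1 (x(L) = 5 - 4 = 1)
123/(93 - 27) + x(-5)/a = 123/(93 - 27) + 1/434 = 123/66 + 1*(1/434) = 123*(1/66) + 1/434 = 41/22 + 1/434 = 4454/2387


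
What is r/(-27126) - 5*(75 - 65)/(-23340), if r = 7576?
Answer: -2924459/10552014 ≈ -0.27715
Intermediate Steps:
r/(-27126) - 5*(75 - 65)/(-23340) = 7576/(-27126) - 5*(75 - 65)/(-23340) = 7576*(-1/27126) - 5*10*(-1/23340) = -3788/13563 - 50*(-1/23340) = -3788/13563 + 5/2334 = -2924459/10552014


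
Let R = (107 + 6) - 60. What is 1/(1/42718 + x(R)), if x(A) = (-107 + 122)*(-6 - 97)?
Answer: -42718/65999309 ≈ -0.00064725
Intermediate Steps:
R = 53 (R = 113 - 60 = 53)
x(A) = -1545 (x(A) = 15*(-103) = -1545)
1/(1/42718 + x(R)) = 1/(1/42718 - 1545) = 1/(-65999309/42718) = -42718/65999309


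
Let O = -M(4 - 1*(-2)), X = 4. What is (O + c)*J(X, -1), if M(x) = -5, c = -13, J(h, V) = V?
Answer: 8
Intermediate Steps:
O = 5 (O = -1*(-5) = 5)
(O + c)*J(X, -1) = (5 - 13)*(-1) = -8*(-1) = 8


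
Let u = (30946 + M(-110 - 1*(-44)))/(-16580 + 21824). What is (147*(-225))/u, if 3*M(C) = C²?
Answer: -86722650/16199 ≈ -5353.6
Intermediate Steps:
M(C) = C²/3
u = 16199/2622 (u = (30946 + (-110 - 1*(-44))²/3)/(-16580 + 21824) = (30946 + (-110 + 44)²/3)/5244 = (30946 + (⅓)*(-66)²)*(1/5244) = (30946 + (⅓)*4356)*(1/5244) = (30946 + 1452)*(1/5244) = 32398*(1/5244) = 16199/2622 ≈ 6.1781)
(147*(-225))/u = (147*(-225))/(16199/2622) = -33075*2622/16199 = -86722650/16199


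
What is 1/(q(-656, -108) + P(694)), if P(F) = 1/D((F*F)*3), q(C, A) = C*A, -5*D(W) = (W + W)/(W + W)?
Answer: 1/70843 ≈ 1.4116e-5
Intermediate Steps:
D(W) = -⅕ (D(W) = -(W + W)/(5*(W + W)) = -2*W/(5*(2*W)) = -2*W*1/(2*W)/5 = -⅕*1 = -⅕)
q(C, A) = A*C
P(F) = -5 (P(F) = 1/(-⅕) = -5)
1/(q(-656, -108) + P(694)) = 1/(-108*(-656) - 5) = 1/(70848 - 5) = 1/70843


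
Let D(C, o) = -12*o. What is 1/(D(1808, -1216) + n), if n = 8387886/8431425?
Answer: 2810475/41013247162 ≈ 6.8526e-5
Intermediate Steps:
n = 2795962/2810475 (n = 8387886*(1/8431425) = 2795962/2810475 ≈ 0.99484)
1/(D(1808, -1216) + n) = 1/(-12*(-1216) + 2795962/2810475) = 1/(14592 + 2795962/2810475) = 1/(41013247162/2810475) = 2810475/41013247162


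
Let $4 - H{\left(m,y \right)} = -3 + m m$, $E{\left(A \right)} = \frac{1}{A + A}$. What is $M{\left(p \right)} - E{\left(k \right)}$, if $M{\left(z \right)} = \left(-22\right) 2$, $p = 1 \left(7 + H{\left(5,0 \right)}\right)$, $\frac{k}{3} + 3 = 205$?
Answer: $- \frac{53329}{1212} \approx -44.001$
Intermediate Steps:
$k = 606$ ($k = -9 + 3 \cdot 205 = -9 + 615 = 606$)
$E{\left(A \right)} = \frac{1}{2 A}$
$H{\left(m,y \right)} = 7 - m^{2}$ ($H{\left(m,y \right)} = 4 - \left(-3 + m m\right) = 4 - \left(-3 + m^{2}\right) = 7 - m^{2}$)
$p = -11$ ($p = 1 \left(7 + \left(7 - 5^{2}\right)\right) = 1 \left(7 + \left(7 - 25\right)\right) = 1 \left(7 - 18\right) = 1 \left(-11\right) = -11$)
$M{\left(z \right)} = -44$
$M{\left(p \right)} - E{\left(k \right)} = -44 - \frac{1}{2 \cdot 606} = -44 - \frac{1}{2} \cdot \frac{1}{606} = -44 - \frac{1}{1212} = - \frac{53329}{1212}$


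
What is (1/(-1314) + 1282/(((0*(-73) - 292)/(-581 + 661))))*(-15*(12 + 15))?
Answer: 20768445/146 ≈ 1.4225e+5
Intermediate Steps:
(1/(-1314) + 1282/(((0*(-73) - 292)/(-581 + 661))))*(-15*(12 + 15)) = (-1/1314 + 1282/(((0 - 292)/80)))*(-15*27) = (-1/1314 + 1282/((-292*1/80)))*(-405) = (-1/1314 + 1282/(-73/20))*(-405) = (-1/1314 + 1282*(-20/73))*(-405) = (-1/1314 - 25640/73)*(-405) = -461521/1314*(-405) = 20768445/146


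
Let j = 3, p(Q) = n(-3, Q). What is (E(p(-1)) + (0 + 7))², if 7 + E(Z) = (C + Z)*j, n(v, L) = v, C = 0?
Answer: 81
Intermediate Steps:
p(Q) = -3
E(Z) = -7 + 3*Z (E(Z) = -7 + (0 + Z)*3 = -7 + Z*3 = -7 + 3*Z)
(E(p(-1)) + (0 + 7))² = ((-7 + 3*(-3)) + (0 + 7))² = ((-7 - 9) + 7)² = (-16 + 7)² = (-9)² = 81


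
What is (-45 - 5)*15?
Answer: -750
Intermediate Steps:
(-45 - 5)*15 = -50*15 = -750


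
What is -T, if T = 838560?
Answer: -838560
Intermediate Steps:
-T = -1*838560 = -838560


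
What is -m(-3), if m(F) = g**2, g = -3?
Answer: -9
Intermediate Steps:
m(F) = 9 (m(F) = (-3)**2 = 9)
-m(-3) = -1*9 = -9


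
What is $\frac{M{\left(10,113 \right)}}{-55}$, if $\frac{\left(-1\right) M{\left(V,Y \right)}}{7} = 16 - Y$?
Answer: $- \frac{679}{55} \approx -12.345$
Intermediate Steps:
$M{\left(V,Y \right)} = -112 + 7 Y$ ($M{\left(V,Y \right)} = - 7 \left(16 - Y\right) = -112 + 7 Y$)
$\frac{M{\left(10,113 \right)}}{-55} = \frac{-112 + 7 \cdot 113}{-55} = \left(-112 + 791\right) \left(- \frac{1}{55}\right) = 679 \left(- \frac{1}{55}\right) = - \frac{679}{55}$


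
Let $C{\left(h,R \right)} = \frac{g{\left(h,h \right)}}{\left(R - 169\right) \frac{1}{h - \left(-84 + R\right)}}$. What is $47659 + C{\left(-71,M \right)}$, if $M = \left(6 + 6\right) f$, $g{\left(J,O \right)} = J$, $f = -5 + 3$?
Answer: $\frac{9200814}{193} \approx 47673.0$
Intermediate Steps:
$f = -2$
$M = -24$ ($M = \left(6 + 6\right) \left(-2\right) = 12 \left(-2\right) = -24$)
$C{\left(h,R \right)} = \frac{h \left(84 + h - R\right)}{-169 + R}$ ($C{\left(h,R \right)} = \frac{h}{\left(R - 169\right) \frac{1}{h - \left(-84 + R\right)}} = \frac{h}{\left(-169 + R\right) \frac{1}{84 + h - R}} = \frac{h}{\frac{1}{84 + h - R} \left(-169 + R\right)} = h \frac{84 + h - R}{-169 + R} = \frac{h \left(84 + h - R\right)}{-169 + R}$)
$47659 + C{\left(-71,M \right)} = 47659 - \frac{71 \left(84 - 71 - -24\right)}{-169 - 24} = 47659 - \frac{71 \left(84 - 71 + 24\right)}{-193} = 47659 - \left(- \frac{71}{193}\right) 37 = 47659 + \frac{2627}{193} = \frac{9200814}{193}$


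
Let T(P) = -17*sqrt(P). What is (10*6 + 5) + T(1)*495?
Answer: -8350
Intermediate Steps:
(10*6 + 5) + T(1)*495 = (10*6 + 5) - 17*sqrt(1)*495 = (60 + 5) - 17*1*495 = 65 - 17*495 = 65 - 8415 = -8350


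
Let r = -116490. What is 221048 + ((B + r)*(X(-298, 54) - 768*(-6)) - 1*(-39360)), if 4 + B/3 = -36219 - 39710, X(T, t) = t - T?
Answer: -1707413032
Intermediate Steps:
B = -227799 (B = -12 + 3*(-36219 - 39710) = -12 + 3*(-75929) = -12 - 227787 = -227799)
221048 + ((B + r)*(X(-298, 54) - 768*(-6)) - 1*(-39360)) = 221048 + ((-227799 - 116490)*((54 - 1*(-298)) - 768*(-6)) - 1*(-39360)) = 221048 + (-344289*((54 + 298) + 4608) + 39360) = 221048 + (-344289*(352 + 4608) + 39360) = 221048 + (-344289*4960 + 39360) = 221048 + (-1707673440 + 39360) = 221048 - 1707634080 = -1707413032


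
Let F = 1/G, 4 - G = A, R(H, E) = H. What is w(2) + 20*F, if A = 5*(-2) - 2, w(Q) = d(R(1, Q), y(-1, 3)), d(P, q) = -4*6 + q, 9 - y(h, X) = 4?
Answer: -71/4 ≈ -17.750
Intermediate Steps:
y(h, X) = 5 (y(h, X) = 9 - 1*4 = 9 - 4 = 5)
d(P, q) = -24 + q
w(Q) = -19 (w(Q) = -24 + 5 = -19)
A = -12 (A = -10 - 2 = -12)
G = 16 (G = 4 - 1*(-12) = 4 + 12 = 16)
F = 1/16 ≈ 0.062500
w(2) + 20*F = -19 + 20*(1/16) = -19 + 5/4 = -71/4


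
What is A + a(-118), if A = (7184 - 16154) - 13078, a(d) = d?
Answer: -22166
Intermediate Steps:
A = -22048 (A = -8970 - 13078 = -22048)
A + a(-118) = -22048 - 118 = -22166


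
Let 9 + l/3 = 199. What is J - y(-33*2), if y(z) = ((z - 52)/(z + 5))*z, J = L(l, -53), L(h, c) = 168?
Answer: 18036/61 ≈ 295.67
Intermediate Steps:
l = 570 (l = -27 + 3*199 = -27 + 597 = 570)
J = 168
y(z) = z*(-52 + z)/(5 + z) (y(z) = ((-52 + z)/(5 + z))*z = z*(-52 + z)/(5 + z))
J - y(-33*2) = 168 - (-33*2)*(-52 - 33*2)/(5 - 33*2) = 168 - (-66)*(-52 - 66)/(5 - 66) = 168 - (-66)*(-118)/(-61) = 168 - (-66)*(-1)*(-118)/61 = 168 - 1*(-7788/61) = 168 + 7788/61 = 18036/61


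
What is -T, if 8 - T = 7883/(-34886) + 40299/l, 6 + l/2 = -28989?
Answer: -1503943267/168586595 ≈ -8.9209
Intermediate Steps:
l = -57990 (l = -12 + 2*(-28989) = -12 - 57978 = -57990)
T = 1503943267/168586595 (T = 8 - (7883/(-34886) + 40299/(-57990)) = 8 - (7883*(-1/34886) + 40299*(-1/57990)) = 8 - (-7883/34886 - 13433/19330) = 8 - 1*(-155250507/168586595) = 8 + 155250507/168586595 = 1503943267/168586595 ≈ 8.9209)
-T = -1*1503943267/168586595 = -1503943267/168586595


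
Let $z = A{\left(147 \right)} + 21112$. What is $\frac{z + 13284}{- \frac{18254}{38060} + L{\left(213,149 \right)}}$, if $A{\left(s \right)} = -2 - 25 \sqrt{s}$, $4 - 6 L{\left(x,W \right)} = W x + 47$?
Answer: $- \frac{1963553460}{302414081} + \frac{9990750 \sqrt{3}}{302414081} \approx -6.4357$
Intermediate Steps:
$L{\left(x,W \right)} = - \frac{43}{6} - \frac{W x}{6}$ ($L{\left(x,W \right)} = \frac{2}{3} - \frac{W x + 47}{6} = \frac{2}{3} - \frac{47 + W x}{6} = \frac{2}{3} - \left(\frac{47}{6} + \frac{W x}{6}\right) = - \frac{43}{6} - \frac{W x}{6}$)
$z = 21110 - 175 \sqrt{3}$ ($z = \left(-2 - 25 \sqrt{147}\right) + 21112 = \left(-2 - 25 \cdot 7 \sqrt{3}\right) + 21112 = \left(-2 - 175 \sqrt{3}\right) + 21112 = 21110 - 175 \sqrt{3} \approx 20807.0$)
$\frac{z + 13284}{- \frac{18254}{38060} + L{\left(213,149 \right)}} = \frac{\left(21110 - 175 \sqrt{3}\right) + 13284}{- \frac{18254}{38060} - \left(\frac{43}{6} + \frac{149}{6} \cdot 213\right)} = \frac{34394 - 175 \sqrt{3}}{\left(-18254\right) \frac{1}{38060} - \frac{15890}{3}} = \frac{34394 - 175 \sqrt{3}}{- \frac{9127}{19030} - \frac{15890}{3}} = \frac{34394 - 175 \sqrt{3}}{- \frac{302414081}{57090}} = \left(34394 - 175 \sqrt{3}\right) \left(- \frac{57090}{302414081}\right) = - \frac{1963553460}{302414081} + \frac{9990750 \sqrt{3}}{302414081}$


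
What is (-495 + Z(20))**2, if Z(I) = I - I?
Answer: 245025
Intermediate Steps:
Z(I) = 0
(-495 + Z(20))**2 = (-495 + 0)**2 = (-495)**2 = 245025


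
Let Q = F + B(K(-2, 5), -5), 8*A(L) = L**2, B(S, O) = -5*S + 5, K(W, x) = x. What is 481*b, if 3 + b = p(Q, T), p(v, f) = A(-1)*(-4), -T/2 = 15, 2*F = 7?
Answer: -3367/2 ≈ -1683.5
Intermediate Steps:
F = 7/2 (F = (1/2)*7 = 7/2 ≈ 3.5000)
B(S, O) = 5 - 5*S
T = -30 (T = -2*15 = -30)
A(L) = L**2/8
Q = -33/2 (Q = 7/2 + (5 - 5*5) = 7/2 + (5 - 25) = 7/2 - 20 = -33/2 ≈ -16.500)
p(v, f) = -1/2 (p(v, f) = ((1/8)*(-1)**2)*(-4) = ((1/8)*1)*(-4) = (1/8)*(-4) = -1/2)
b = -7/2 (b = -3 - 1/2 = -7/2 ≈ -3.5000)
481*b = 481*(-7/2) = -3367/2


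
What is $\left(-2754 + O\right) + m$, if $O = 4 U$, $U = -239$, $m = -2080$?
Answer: $-5790$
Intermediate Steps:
$O = -956$ ($O = 4 \left(-239\right) = -956$)
$\left(-2754 + O\right) + m = \left(-2754 - 956\right) - 2080 = -3710 - 2080 = -5790$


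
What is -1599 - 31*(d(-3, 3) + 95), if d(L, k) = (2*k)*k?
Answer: -5102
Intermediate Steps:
d(L, k) = 2*k²
-1599 - 31*(d(-3, 3) + 95) = -1599 - 31*(2*3² + 95) = -1599 - 31*(2*9 + 95) = -1599 - 31*(18 + 95) = -1599 - 31*113 = -1599 - 1*3503 = -1599 - 3503 = -5102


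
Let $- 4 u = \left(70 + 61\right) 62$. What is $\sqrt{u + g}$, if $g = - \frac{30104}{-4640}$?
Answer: $\frac{i \sqrt{170219415}}{290} \approx 44.989 i$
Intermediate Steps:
$g = \frac{3763}{580}$ ($g = \left(-30104\right) \left(- \frac{1}{4640}\right) = \frac{3763}{580} \approx 6.4879$)
$u = - \frac{4061}{2}$ ($u = - \frac{\left(70 + 61\right) 62}{4} = - \frac{131 \cdot 62}{4} = \left(- \frac{1}{4}\right) 8122 = - \frac{4061}{2} \approx -2030.5$)
$\sqrt{u + g} = \sqrt{- \frac{4061}{2} + \frac{3763}{580}} = \sqrt{- \frac{1173927}{580}} = \frac{i \sqrt{170219415}}{290}$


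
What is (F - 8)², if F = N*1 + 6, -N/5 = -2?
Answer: 64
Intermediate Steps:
N = 10 (N = -5*(-2) = 10)
F = 16 (F = 10*1 + 6 = 10 + 6 = 16)
(F - 8)² = (16 - 8)² = 8² = 64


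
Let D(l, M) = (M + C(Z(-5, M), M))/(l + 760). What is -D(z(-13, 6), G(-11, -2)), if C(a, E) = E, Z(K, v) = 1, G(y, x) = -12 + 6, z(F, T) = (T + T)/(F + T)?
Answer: 21/1327 ≈ 0.015825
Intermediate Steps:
z(F, T) = 2*T/(F + T) (z(F, T) = (2*T)/(F + T) = 2*T/(F + T))
G(y, x) = -6
D(l, M) = 2*M/(760 + l) (D(l, M) = (M + M)/(l + 760) = (2*M)/(760 + l) = 2*M/(760 + l))
-D(z(-13, 6), G(-11, -2)) = -2*(-6)/(760 + 2*6/(-13 + 6)) = -2*(-6)/(760 + 2*6/(-7)) = -2*(-6)/(760 + 2*6*(-⅐)) = -2*(-6)/(760 - 12/7) = -2*(-6)/5308/7 = -2*(-6)*7/5308 = -1*(-21/1327) = 21/1327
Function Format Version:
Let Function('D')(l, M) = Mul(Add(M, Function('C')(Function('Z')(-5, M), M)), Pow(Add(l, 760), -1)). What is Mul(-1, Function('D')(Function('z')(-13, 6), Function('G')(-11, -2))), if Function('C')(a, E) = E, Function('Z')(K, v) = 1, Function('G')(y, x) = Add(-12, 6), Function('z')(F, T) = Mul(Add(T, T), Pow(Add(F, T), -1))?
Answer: Rational(21, 1327) ≈ 0.015825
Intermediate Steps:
Function('z')(F, T) = Mul(2, T, Pow(Add(F, T), -1)) (Function('z')(F, T) = Mul(Mul(2, T), Pow(Add(F, T), -1)) = Mul(2, T, Pow(Add(F, T), -1)))
Function('G')(y, x) = -6
Function('D')(l, M) = Mul(2, M, Pow(Add(760, l), -1)) (Function('D')(l, M) = Mul(Add(M, M), Pow(Add(l, 760), -1)) = Mul(Mul(2, M), Pow(Add(760, l), -1)) = Mul(2, M, Pow(Add(760, l), -1)))
Mul(-1, Function('D')(Function('z')(-13, 6), Function('G')(-11, -2))) = Mul(-1, Mul(2, -6, Pow(Add(760, Mul(2, 6, Pow(Add(-13, 6), -1))), -1))) = Mul(-1, Mul(2, -6, Pow(Add(760, Mul(2, 6, Pow(-7, -1))), -1))) = Mul(-1, Mul(2, -6, Pow(Add(760, Mul(2, 6, Rational(-1, 7))), -1))) = Mul(-1, Mul(2, -6, Pow(Add(760, Rational(-12, 7)), -1))) = Mul(-1, Mul(2, -6, Pow(Rational(5308, 7), -1))) = Mul(-1, Mul(2, -6, Rational(7, 5308))) = Mul(-1, Rational(-21, 1327)) = Rational(21, 1327)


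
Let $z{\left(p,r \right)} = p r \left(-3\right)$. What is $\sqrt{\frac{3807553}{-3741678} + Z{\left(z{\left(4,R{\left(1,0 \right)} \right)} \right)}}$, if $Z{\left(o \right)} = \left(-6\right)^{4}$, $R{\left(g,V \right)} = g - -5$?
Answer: $\frac{\sqrt{2014439253119170}}{1247226} \approx 35.986$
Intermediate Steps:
$R{\left(g,V \right)} = 5 + g$ ($R{\left(g,V \right)} = g + 5 = 5 + g$)
$z{\left(p,r \right)} = - 3 p r$
$Z{\left(o \right)} = 1296$
$\sqrt{\frac{3807553}{-3741678} + Z{\left(z{\left(4,R{\left(1,0 \right)} \right)} \right)}} = \sqrt{\frac{3807553}{-3741678} + 1296} = \sqrt{3807553 \left(- \frac{1}{3741678}\right) + 1296} = \sqrt{- \frac{3807553}{3741678} + 1296} = \sqrt{\frac{4845407135}{3741678}} = \frac{\sqrt{2014439253119170}}{1247226}$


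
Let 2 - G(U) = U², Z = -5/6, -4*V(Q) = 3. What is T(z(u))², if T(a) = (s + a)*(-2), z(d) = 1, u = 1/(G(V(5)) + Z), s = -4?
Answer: 36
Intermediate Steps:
V(Q) = -¾ (V(Q) = -¼*3 = -¾)
Z = -⅚ (Z = -5*⅙ = -⅚ ≈ -0.83333)
G(U) = 2 - U²
u = 48/29 (u = 1/((2 - (-¾)²) - ⅚) = 1/((2 - 1*9/16) - ⅚) = 1/((2 - 9/16) - ⅚) = 1/(23/16 - ⅚) = 1/(29/48) = 48/29 ≈ 1.6552)
T(a) = 8 - 2*a (T(a) = (-4 + a)*(-2) = 8 - 2*a)
T(z(u))² = (8 - 2*1)² = (8 - 2)² = 6² = 36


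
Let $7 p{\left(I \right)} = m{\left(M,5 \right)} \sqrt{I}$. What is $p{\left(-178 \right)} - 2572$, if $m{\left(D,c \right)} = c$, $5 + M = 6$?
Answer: $-2572 + \frac{5 i \sqrt{178}}{7} \approx -2572.0 + 9.5298 i$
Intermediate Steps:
$M = 1$ ($M = -5 + 6 = 1$)
$p{\left(I \right)} = \frac{5 \sqrt{I}}{7}$
$p{\left(-178 \right)} - 2572 = \frac{5 \sqrt{-178}}{7} - 2572 = \frac{5 i \sqrt{178}}{7} - 2572 = -2572 + \frac{5 i \sqrt{178}}{7}$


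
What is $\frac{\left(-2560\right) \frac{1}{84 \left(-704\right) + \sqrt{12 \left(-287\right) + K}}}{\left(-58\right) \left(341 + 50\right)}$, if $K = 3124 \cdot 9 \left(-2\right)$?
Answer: $- \frac{6307840}{3304492805359} - \frac{640 i \sqrt{14919}}{9913478416077} \approx -1.9089 \cdot 10^{-6} - 7.8854 \cdot 10^{-9} i$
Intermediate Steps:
$K = -56232$ ($K = 3124 \left(-18\right) = -56232$)
$\frac{\left(-2560\right) \frac{1}{84 \left(-704\right) + \sqrt{12 \left(-287\right) + K}}}{\left(-58\right) \left(341 + 50\right)} = \frac{\left(-2560\right) \frac{1}{84 \left(-704\right) + \sqrt{12 \left(-287\right) - 56232}}}{\left(-58\right) \left(341 + 50\right)} = \frac{\left(-2560\right) \frac{1}{-59136 + \sqrt{-3444 - 56232}}}{\left(-58\right) 391} = \frac{\left(-2560\right) \frac{1}{-59136 + \sqrt{-59676}}}{-22678} = - \frac{2560}{-59136 + 2 i \sqrt{14919}} \left(- \frac{1}{22678}\right) = \frac{1280}{11339 \left(-59136 + 2 i \sqrt{14919}\right)}$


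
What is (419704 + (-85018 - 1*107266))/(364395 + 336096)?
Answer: 227420/700491 ≈ 0.32466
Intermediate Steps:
(419704 + (-85018 - 1*107266))/(364395 + 336096) = (419704 + (-85018 - 107266))/700491 = (419704 - 192284)*(1/700491) = 227420*(1/700491) = 227420/700491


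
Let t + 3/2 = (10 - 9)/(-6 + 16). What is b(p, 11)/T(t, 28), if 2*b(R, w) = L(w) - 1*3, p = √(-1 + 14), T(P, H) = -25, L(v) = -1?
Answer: 2/25 ≈ 0.080000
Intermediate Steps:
t = -7/5 (t = -3/2 + (10 - 9)/(-6 + 16) = -3/2 + 1/10 = -3/2 + 1*(⅒) = -3/2 + ⅒ = -7/5 ≈ -1.4000)
p = √13 ≈ 3.6056
b(R, w) = -2 (b(R, w) = (-1 - 1*3)/2 = (-1 - 3)/2 = (½)*(-4) = -2)
b(p, 11)/T(t, 28) = -2/(-25) = -2*(-1/25) = 2/25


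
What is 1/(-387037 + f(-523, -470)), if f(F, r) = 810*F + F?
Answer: -1/811190 ≈ -1.2328e-6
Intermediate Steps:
f(F, r) = 811*F
1/(-387037 + f(-523, -470)) = 1/(-387037 + 811*(-523)) = 1/(-387037 - 424153) = 1/(-811190) = -1/811190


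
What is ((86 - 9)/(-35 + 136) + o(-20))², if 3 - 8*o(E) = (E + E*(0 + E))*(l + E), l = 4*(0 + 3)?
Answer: 94838745681/652864 ≈ 1.4527e+5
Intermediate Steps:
l = 12 (l = 4*3 = 12)
o(E) = 3/8 - (12 + E)*(E + E²)/8 (o(E) = 3/8 - (E + E*(0 + E))*(12 + E)/8 = 3/8 - (E + E*E)*(12 + E)/8 = 3/8 - (E + E²)*(12 + E)/8 = 3/8 - (12 + E)*(E + E²)/8)
((86 - 9)/(-35 + 136) + o(-20))² = ((86 - 9)/(-35 + 136) + (3/8 - 13/8*(-20)² - 3/2*(-20) - ⅛*(-20)³))² = (77/101 + (3/8 - 13/8*400 + 30 - ⅛*(-8000)))² = (77*(1/101) + (3/8 - 650 + 30 + 1000))² = (77/101 + 3043/8)² = (307959/808)² = 94838745681/652864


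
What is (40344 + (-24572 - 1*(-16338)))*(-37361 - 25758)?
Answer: -2026751090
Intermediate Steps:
(40344 + (-24572 - 1*(-16338)))*(-37361 - 25758) = (40344 + (-24572 + 16338))*(-63119) = (40344 - 8234)*(-63119) = 32110*(-63119) = -2026751090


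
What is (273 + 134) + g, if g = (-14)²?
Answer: 603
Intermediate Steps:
g = 196
(273 + 134) + g = (273 + 134) + 196 = 407 + 196 = 603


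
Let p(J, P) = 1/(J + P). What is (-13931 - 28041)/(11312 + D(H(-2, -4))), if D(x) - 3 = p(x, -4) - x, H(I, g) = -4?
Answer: -335776/90551 ≈ -3.7081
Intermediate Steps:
D(x) = 3 + 1/(-4 + x) - x (D(x) = 3 + (1/(x - 4) - x) = 3 + (1/(-4 + x) - x) = 3 + 1/(-4 + x) - x)
(-13931 - 28041)/(11312 + D(H(-2, -4))) = (-13931 - 28041)/(11312 + (1 + (-4 - 4)*(3 - 1*(-4)))/(-4 - 4)) = -41972/(11312 + (1 - 8*(3 + 4))/(-8)) = -41972/(11312 - (1 - 8*7)/8) = -41972/(11312 - (1 - 56)/8) = -41972/(11312 - ⅛*(-55)) = -41972/(11312 + 55/8) = -41972/90551/8 = -41972*8/90551 = -335776/90551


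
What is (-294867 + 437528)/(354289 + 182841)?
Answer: 142661/537130 ≈ 0.26560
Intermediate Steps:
(-294867 + 437528)/(354289 + 182841) = 142661/537130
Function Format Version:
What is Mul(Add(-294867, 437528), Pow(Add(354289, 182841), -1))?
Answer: Rational(142661, 537130) ≈ 0.26560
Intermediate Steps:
Mul(Add(-294867, 437528), Pow(Add(354289, 182841), -1)) = Mul(142661, Pow(537130, -1)) = Mul(142661, Rational(1, 537130)) = Rational(142661, 537130)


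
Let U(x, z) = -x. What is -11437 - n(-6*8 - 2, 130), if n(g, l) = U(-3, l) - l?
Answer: -11310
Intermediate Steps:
n(g, l) = 3 - l (n(g, l) = -1*(-3) - l = 3 - l)
-11437 - n(-6*8 - 2, 130) = -11437 - (3 - 1*130) = -11437 - (3 - 130) = -11437 - 1*(-127) = -11437 + 127 = -11310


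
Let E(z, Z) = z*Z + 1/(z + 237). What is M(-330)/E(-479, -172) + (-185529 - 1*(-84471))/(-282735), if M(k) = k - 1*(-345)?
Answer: 44798002688/125269794285 ≈ 0.35761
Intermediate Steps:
M(k) = 345 + k (M(k) = k + 345 = 345 + k)
E(z, Z) = 1/(237 + z) + Z*z (E(z, Z) = Z*z + 1/(237 + z) = 1/(237 + z) + Z*z)
M(-330)/E(-479, -172) + (-185529 - 1*(-84471))/(-282735) = (345 - 330)/(((1 - 172*(-479)² + 237*(-172)*(-479))/(237 - 479))) + (-185529 - 1*(-84471))/(-282735) = 15/(((1 - 172*229441 + 19525956)/(-242))) + (-185529 + 84471)*(-1/282735) = 15/((-(1 - 39463852 + 19525956)/242)) - 101058*(-1/282735) = 15/((-1/242*(-19937895))) + 33686/94245 = 15/(19937895/242) + 33686/94245 = 15*(242/19937895) + 33686/94245 = 242/1329193 + 33686/94245 = 44798002688/125269794285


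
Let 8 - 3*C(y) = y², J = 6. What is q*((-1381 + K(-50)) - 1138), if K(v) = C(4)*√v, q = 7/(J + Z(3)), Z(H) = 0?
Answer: -17633/6 - 140*I*√2/9 ≈ -2938.8 - 21.999*I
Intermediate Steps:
q = 7/6 (q = 7/(6 + 0) = 7/6 ≈ 1.1667)
C(y) = 8/3 - y²/3
K(v) = -8*√v/3 (K(v) = (8/3 - ⅓*4²)*√v = (8/3 - ⅓*16)*√v = (8/3 - 16/3)*√v = -8*√v/3)
q*((-1381 + K(-50)) - 1138) = 7*((-1381 - 40*I*√2/3) - 1138)/6 = 7*(-2519 - 40*I*√2/3)/6 = -17633/6 - 140*I*√2/9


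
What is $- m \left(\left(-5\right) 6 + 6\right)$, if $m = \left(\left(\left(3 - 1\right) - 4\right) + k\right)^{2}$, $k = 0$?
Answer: $96$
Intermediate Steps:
$m = 4$ ($m = \left(\left(\left(3 - 1\right) - 4\right) + 0\right)^{2} = \left(\left(2 - 4\right) + 0\right)^{2} = \left(-2 + 0\right)^{2} = \left(-2\right)^{2} = 4$)
$- m \left(\left(-5\right) 6 + 6\right) = \left(-1\right) 4 \left(\left(-5\right) 6 + 6\right) = - 4 \left(-30 + 6\right) = \left(-4\right) \left(-24\right) = 96$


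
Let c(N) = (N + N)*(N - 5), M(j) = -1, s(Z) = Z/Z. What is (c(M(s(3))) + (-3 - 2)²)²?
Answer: 1369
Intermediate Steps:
s(Z) = 1
c(N) = 2*N*(-5 + N) (c(N) = (2*N)*(-5 + N) = 2*N*(-5 + N))
(c(M(s(3))) + (-3 - 2)²)² = (2*(-1)*(-5 - 1) + (-3 - 2)²)² = (2*(-1)*(-6) + (-5)²)² = (12 + 25)² = 37² = 1369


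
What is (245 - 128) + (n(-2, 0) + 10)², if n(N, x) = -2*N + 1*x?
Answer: 313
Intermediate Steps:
n(N, x) = x - 2*N (n(N, x) = -2*N + x = x - 2*N)
(245 - 128) + (n(-2, 0) + 10)² = (245 - 128) + ((0 - 2*(-2)) + 10)² = 117 + ((0 + 4) + 10)² = 117 + (4 + 10)² = 117 + 14² = 117 + 196 = 313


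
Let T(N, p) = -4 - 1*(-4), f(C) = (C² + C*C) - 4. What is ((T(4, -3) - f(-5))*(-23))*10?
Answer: 10580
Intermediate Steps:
f(C) = -4 + 2*C² (f(C) = (C² + C²) - 4 = 2*C² - 4 = -4 + 2*C²)
T(N, p) = 0 (T(N, p) = -4 + 4 = 0)
((T(4, -3) - f(-5))*(-23))*10 = ((0 - (-4 + 2*(-5)²))*(-23))*10 = ((0 - (-4 + 2*25))*(-23))*10 = ((0 - (-4 + 50))*(-23))*10 = ((0 - 1*46)*(-23))*10 = ((0 - 46)*(-23))*10 = -46*(-23)*10 = 1058*10 = 10580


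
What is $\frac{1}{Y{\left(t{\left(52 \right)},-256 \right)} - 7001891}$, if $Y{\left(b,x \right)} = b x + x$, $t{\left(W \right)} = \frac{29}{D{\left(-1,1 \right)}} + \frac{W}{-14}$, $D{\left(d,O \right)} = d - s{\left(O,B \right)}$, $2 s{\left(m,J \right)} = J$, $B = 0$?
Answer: $- \frac{7}{48956405} \approx -1.4298 \cdot 10^{-7}$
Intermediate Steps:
$s{\left(m,J \right)} = \frac{J}{2}$
$D{\left(d,O \right)} = d$ ($D{\left(d,O \right)} = d - \frac{1}{2} \cdot 0 = d - 0 = d + 0 = d$)
$t{\left(W \right)} = -29 - \frac{W}{14}$ ($t{\left(W \right)} = \frac{29}{-1} + \frac{W}{-14} = 29 \left(-1\right) + W \left(- \frac{1}{14}\right) = -29 - \frac{W}{14}$)
$Y{\left(b,x \right)} = x + b x$
$\frac{1}{Y{\left(t{\left(52 \right)},-256 \right)} - 7001891} = \frac{1}{- 256 \left(1 - \frac{229}{7}\right) - 7001891} = \frac{1}{\left(-256\right) \left(- \frac{222}{7}\right) - 7001891} = \frac{1}{\frac{56832}{7} - 7001891} = \frac{1}{- \frac{48956405}{7}} = - \frac{7}{48956405}$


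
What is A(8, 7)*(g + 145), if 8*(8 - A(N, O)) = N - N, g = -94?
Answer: 408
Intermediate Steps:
A(N, O) = 8 (A(N, O) = 8 - (N - N)/8 = 8 - 1/8*0 = 8 + 0 = 8)
A(8, 7)*(g + 145) = 8*(-94 + 145) = 8*51 = 408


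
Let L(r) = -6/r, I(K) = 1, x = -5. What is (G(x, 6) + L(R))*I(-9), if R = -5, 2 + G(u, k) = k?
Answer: 26/5 ≈ 5.2000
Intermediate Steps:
G(u, k) = -2 + k
(G(x, 6) + L(R))*I(-9) = ((-2 + 6) - 6/(-5))*1 = (4 - 6*(-⅕))*1 = (4 + 6/5)*1 = (26/5)*1 = 26/5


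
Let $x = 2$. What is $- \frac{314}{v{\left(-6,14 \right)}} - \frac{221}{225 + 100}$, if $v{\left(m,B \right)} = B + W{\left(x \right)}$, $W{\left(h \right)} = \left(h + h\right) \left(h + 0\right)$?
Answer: $- \frac{4112}{275} \approx -14.953$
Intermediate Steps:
$W{\left(h \right)} = 2 h^{2}$ ($W{\left(h \right)} = 2 h h = 2 h^{2}$)
$v{\left(m,B \right)} = 8 + B$ ($v{\left(m,B \right)} = B + 2 \cdot 2^{2} = B + 2 \cdot 4 = B + 8 = 8 + B$)
$- \frac{314}{v{\left(-6,14 \right)}} - \frac{221}{225 + 100} = - \frac{314}{8 + 14} - \frac{221}{225 + 100} = - \frac{314}{22} - \frac{221}{325} = \left(-314\right) \frac{1}{22} - \frac{17}{25} = - \frac{157}{11} - \frac{17}{25} = - \frac{4112}{275}$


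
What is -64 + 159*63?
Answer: 9953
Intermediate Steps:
-64 + 159*63 = -64 + 10017 = 9953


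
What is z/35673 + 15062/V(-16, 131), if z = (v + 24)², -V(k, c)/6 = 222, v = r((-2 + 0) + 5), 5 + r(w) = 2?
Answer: -89453219/7919406 ≈ -11.295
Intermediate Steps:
r(w) = -3 (r(w) = -5 + 2 = -3)
v = -3
V(k, c) = -1332 (V(k, c) = -6*222 = -1332)
z = 441 (z = (-3 + 24)² = 21² = 441)
z/35673 + 15062/V(-16, 131) = 441/35673 + 15062/(-1332) = 441*(1/35673) + 15062*(-1/1332) = 147/11891 - 7531/666 = -89453219/7919406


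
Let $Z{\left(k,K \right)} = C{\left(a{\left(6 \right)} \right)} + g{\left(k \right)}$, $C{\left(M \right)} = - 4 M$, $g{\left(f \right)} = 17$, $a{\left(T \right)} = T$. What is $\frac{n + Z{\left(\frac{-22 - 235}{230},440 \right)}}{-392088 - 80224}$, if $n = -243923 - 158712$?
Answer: $\frac{201321}{236156} \approx 0.85249$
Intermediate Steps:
$Z{\left(k,K \right)} = -7$ ($Z{\left(k,K \right)} = \left(-4\right) 6 + 17 = -24 + 17 = -7$)
$n = -402635$
$\frac{n + Z{\left(\frac{-22 - 235}{230},440 \right)}}{-392088 - 80224} = \frac{-402635 - 7}{-392088 - 80224} = - \frac{402642}{-472312} = \left(-402642\right) \left(- \frac{1}{472312}\right) = \frac{201321}{236156}$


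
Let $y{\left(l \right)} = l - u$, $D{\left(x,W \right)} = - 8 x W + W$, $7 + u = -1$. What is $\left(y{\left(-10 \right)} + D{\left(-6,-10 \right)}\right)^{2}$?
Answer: $242064$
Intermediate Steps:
$u = -8$ ($u = -7 - 1 = -8$)
$D{\left(x,W \right)} = W - 8 W x$ ($D{\left(x,W \right)} = - 8 W x + W = W - 8 W x$)
$y{\left(l \right)} = 8 + l$ ($y{\left(l \right)} = l - -8 = l + 8 = 8 + l$)
$\left(y{\left(-10 \right)} + D{\left(-6,-10 \right)}\right)^{2} = \left(\left(8 - 10\right) - 10 \left(1 - -48\right)\right)^{2} = \left(-2 - 10 \left(1 + 48\right)\right)^{2} = \left(-2 - 490\right)^{2} = \left(-492\right)^{2} = 242064$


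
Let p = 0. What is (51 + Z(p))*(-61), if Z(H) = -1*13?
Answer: -2318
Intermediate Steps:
Z(H) = -13
(51 + Z(p))*(-61) = (51 - 13)*(-61) = 38*(-61) = -2318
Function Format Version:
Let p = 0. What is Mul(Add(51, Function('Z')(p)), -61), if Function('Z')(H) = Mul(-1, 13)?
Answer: -2318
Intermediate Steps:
Function('Z')(H) = -13
Mul(Add(51, Function('Z')(p)), -61) = Mul(Add(51, -13), -61) = Mul(38, -61) = -2318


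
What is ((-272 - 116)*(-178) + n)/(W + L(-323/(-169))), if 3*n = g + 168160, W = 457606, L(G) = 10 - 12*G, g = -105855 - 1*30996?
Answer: 40306669/231999684 ≈ 0.17374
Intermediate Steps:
g = -136851 (g = -105855 - 30996 = -136851)
n = 31309/3 (n = (-136851 + 168160)/3 = (1/3)*31309 = 31309/3 ≈ 10436.)
((-272 - 116)*(-178) + n)/(W + L(-323/(-169))) = ((-272 - 116)*(-178) + 31309/3)/(457606 + (10 - (-3876)/(-169))) = (-388*(-178) + 31309/3)/(457606 + (10 - (-3876)*(-1)/169)) = (69064 + 31309/3)/(457606 + (10 - 12*323/169)) = 238501/(3*(457606 + (10 - 3876/169))) = 238501/(3*(457606 - 2186/169)) = 238501/(3*(77333228/169)) = (238501/3)*(169/77333228) = 40306669/231999684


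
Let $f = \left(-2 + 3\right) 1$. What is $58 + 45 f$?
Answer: $103$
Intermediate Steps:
$f = 1$ ($f = 1 \cdot 1 = 1$)
$58 + 45 f = 58 + 45 \cdot 1 = 58 + 45 = 103$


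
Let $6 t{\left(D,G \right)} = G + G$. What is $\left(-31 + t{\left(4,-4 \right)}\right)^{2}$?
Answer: $\frac{9409}{9} \approx 1045.4$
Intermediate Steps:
$t{\left(D,G \right)} = \frac{G}{3}$ ($t{\left(D,G \right)} = \frac{G + G}{6} = \frac{2 G}{6} = \frac{G}{3}$)
$\left(-31 + t{\left(4,-4 \right)}\right)^{2} = \left(-31 + \frac{1}{3} \left(-4\right)\right)^{2} = \left(-31 - \frac{4}{3}\right)^{2} = \left(- \frac{97}{3}\right)^{2} = \frac{9409}{9}$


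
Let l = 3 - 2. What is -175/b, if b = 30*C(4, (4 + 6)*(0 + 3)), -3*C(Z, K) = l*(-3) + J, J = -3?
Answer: -35/12 ≈ -2.9167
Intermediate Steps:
l = 1
C(Z, K) = 2 (C(Z, K) = -(1*(-3) - 3)/3 = -(-3 - 3)/3 = -⅓*(-6) = 2)
b = 60 (b = 30*2 = 60)
-175/b = -175/60 = -175*1/60 = -35/12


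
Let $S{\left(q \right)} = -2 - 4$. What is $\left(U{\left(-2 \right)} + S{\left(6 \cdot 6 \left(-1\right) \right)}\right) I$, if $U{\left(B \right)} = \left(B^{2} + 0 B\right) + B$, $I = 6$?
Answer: $-24$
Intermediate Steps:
$U{\left(B \right)} = B + B^{2}$ ($U{\left(B \right)} = \left(B^{2} + 0\right) + B = B^{2} + B = B + B^{2}$)
$S{\left(q \right)} = -6$ ($S{\left(q \right)} = -2 - 4 = -6$)
$\left(U{\left(-2 \right)} + S{\left(6 \cdot 6 \left(-1\right) \right)}\right) I = \left(- 2 \left(1 - 2\right) - 6\right) 6 = \left(\left(-2\right) \left(-1\right) - 6\right) 6 = \left(2 - 6\right) 6 = \left(-4\right) 6 = -24$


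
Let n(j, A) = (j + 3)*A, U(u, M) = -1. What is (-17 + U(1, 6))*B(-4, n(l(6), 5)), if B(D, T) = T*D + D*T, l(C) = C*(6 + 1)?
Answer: 32400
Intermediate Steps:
l(C) = 7*C (l(C) = C*7 = 7*C)
n(j, A) = A*(3 + j) (n(j, A) = (3 + j)*A = A*(3 + j))
B(D, T) = 2*D*T (B(D, T) = D*T + D*T = 2*D*T)
(-17 + U(1, 6))*B(-4, n(l(6), 5)) = (-17 - 1)*(2*(-4)*(5*(3 + 7*6))) = -36*(-4)*5*(3 + 42) = -36*(-4)*5*45 = -36*(-4)*225 = -18*(-1800) = 32400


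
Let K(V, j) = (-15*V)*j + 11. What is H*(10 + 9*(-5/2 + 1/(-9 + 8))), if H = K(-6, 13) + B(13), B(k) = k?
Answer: -25671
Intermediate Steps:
K(V, j) = 11 - 15*V*j (K(V, j) = -15*V*j + 11 = 11 - 15*V*j)
H = 1194 (H = (11 - 15*(-6)*13) + 13 = (11 + 1170) + 13 = 1181 + 13 = 1194)
H*(10 + 9*(-5/2 + 1/(-9 + 8))) = 1194*(10 + 9*(-5/2 + 1/(-9 + 8))) = 1194*(10 + 9*(-5*½ + 1/(-1))) = 1194*(10 + 9*(-5/2 - 1)) = 1194*(10 + 9*(-7/2)) = 1194*(10 - 63/2) = 1194*(-43/2) = -25671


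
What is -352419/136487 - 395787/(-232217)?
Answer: -27817902654/31694601679 ≈ -0.87769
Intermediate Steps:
-352419/136487 - 395787/(-232217) = -352419*1/136487 - 395787*(-1/232217) = -352419/136487 + 395787/232217 = -27817902654/31694601679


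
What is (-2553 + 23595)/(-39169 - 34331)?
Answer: -501/1750 ≈ -0.28629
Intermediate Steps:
(-2553 + 23595)/(-39169 - 34331) = 21042/(-73500) = 21042*(-1/73500) = -501/1750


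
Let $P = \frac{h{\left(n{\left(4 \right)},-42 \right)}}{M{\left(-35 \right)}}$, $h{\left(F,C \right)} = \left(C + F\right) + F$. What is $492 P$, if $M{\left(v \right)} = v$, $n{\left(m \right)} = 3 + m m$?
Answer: $\frac{1968}{35} \approx 56.229$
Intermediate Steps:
$n{\left(m \right)} = 3 + m^{2}$
$h{\left(F,C \right)} = C + 2 F$
$P = \frac{4}{35}$ ($P = \frac{-42 + 2 \left(3 + 4^{2}\right)}{-35} = \left(-42 + 2 \left(3 + 16\right)\right) \left(- \frac{1}{35}\right) = \left(-42 + 2 \cdot 19\right) \left(- \frac{1}{35}\right) = \left(-42 + 38\right) \left(- \frac{1}{35}\right) = \left(-4\right) \left(- \frac{1}{35}\right) = \frac{4}{35} \approx 0.11429$)
$492 P = 492 \cdot \frac{4}{35} = \frac{1968}{35}$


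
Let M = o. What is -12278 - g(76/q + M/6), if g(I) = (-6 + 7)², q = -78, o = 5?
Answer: -12279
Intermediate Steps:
M = 5
g(I) = 1 (g(I) = 1² = 1)
-12278 - g(76/q + M/6) = -12278 - 1*1 = -12278 - 1 = -12279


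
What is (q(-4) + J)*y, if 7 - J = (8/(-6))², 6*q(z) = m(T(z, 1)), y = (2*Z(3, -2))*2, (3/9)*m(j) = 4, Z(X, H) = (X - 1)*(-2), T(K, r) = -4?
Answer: -1040/9 ≈ -115.56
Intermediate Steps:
Z(X, H) = 2 - 2*X (Z(X, H) = (-1 + X)*(-2) = 2 - 2*X)
m(j) = 12 (m(j) = 3*4 = 12)
y = -16 (y = (2*(2 - 2*3))*2 = (2*(2 - 6))*2 = (2*(-4))*2 = -8*2 = -16)
q(z) = 2 (q(z) = (⅙)*12 = 2)
J = 47/9 (J = 7 - (8/(-6))² = 7 - (8*(-⅙))² = 7 - (-4/3)² = 7 - 1*16/9 = 7 - 16/9 = 47/9 ≈ 5.2222)
(q(-4) + J)*y = (2 + 47/9)*(-16) = (65/9)*(-16) = -1040/9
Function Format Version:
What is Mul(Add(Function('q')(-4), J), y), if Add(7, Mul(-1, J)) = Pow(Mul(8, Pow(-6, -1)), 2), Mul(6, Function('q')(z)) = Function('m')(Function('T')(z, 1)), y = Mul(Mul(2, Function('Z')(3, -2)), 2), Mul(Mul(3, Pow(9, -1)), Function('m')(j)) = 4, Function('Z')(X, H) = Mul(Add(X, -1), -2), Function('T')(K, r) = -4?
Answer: Rational(-1040, 9) ≈ -115.56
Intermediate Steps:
Function('Z')(X, H) = Add(2, Mul(-2, X)) (Function('Z')(X, H) = Mul(Add(-1, X), -2) = Add(2, Mul(-2, X)))
Function('m')(j) = 12 (Function('m')(j) = Mul(3, 4) = 12)
y = -16 (y = Mul(Mul(2, Add(2, Mul(-2, 3))), 2) = Mul(Mul(2, Add(2, -6)), 2) = Mul(Mul(2, -4), 2) = Mul(-8, 2) = -16)
Function('q')(z) = 2 (Function('q')(z) = Mul(Rational(1, 6), 12) = 2)
J = Rational(47, 9) (J = Add(7, Mul(-1, Pow(Mul(8, Pow(-6, -1)), 2))) = Add(7, Mul(-1, Pow(Mul(8, Rational(-1, 6)), 2))) = Add(7, Mul(-1, Pow(Rational(-4, 3), 2))) = Add(7, Mul(-1, Rational(16, 9))) = Add(7, Rational(-16, 9)) = Rational(47, 9) ≈ 5.2222)
Mul(Add(Function('q')(-4), J), y) = Mul(Add(2, Rational(47, 9)), -16) = Mul(Rational(65, 9), -16) = Rational(-1040, 9)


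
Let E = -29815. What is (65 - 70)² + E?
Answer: -29790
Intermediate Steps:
(65 - 70)² + E = (65 - 70)² - 29815 = (-5)² - 29815 = 25 - 29815 = -29790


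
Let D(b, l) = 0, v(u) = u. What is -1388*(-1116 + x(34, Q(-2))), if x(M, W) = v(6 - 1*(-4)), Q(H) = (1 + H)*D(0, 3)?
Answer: 1535128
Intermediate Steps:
Q(H) = 0 (Q(H) = (1 + H)*0 = 0)
x(M, W) = 10 (x(M, W) = 6 - 1*(-4) = 6 + 4 = 10)
-1388*(-1116 + x(34, Q(-2))) = -1388*(-1116 + 10) = -1388*(-1106) = 1535128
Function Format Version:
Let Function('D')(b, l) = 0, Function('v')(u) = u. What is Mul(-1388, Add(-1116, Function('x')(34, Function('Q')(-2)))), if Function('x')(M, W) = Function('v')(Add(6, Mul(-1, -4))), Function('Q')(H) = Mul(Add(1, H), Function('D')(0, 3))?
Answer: 1535128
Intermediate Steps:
Function('Q')(H) = 0 (Function('Q')(H) = Mul(Add(1, H), 0) = 0)
Function('x')(M, W) = 10 (Function('x')(M, W) = Add(6, Mul(-1, -4)) = Add(6, 4) = 10)
Mul(-1388, Add(-1116, Function('x')(34, Function('Q')(-2)))) = Mul(-1388, Add(-1116, 10)) = Mul(-1388, -1106) = 1535128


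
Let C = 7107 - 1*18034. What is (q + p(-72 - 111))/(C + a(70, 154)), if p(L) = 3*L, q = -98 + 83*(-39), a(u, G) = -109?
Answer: 971/2759 ≈ 0.35194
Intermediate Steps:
C = -10927 (C = 7107 - 18034 = -10927)
q = -3335 (q = -98 - 3237 = -3335)
(q + p(-72 - 111))/(C + a(70, 154)) = (-3335 + 3*(-72 - 111))/(-10927 - 109) = (-3335 + 3*(-183))/(-11036) = (-3335 - 549)*(-1/11036) = -3884*(-1/11036) = 971/2759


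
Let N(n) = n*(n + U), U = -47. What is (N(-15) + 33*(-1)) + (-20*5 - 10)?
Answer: 787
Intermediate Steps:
N(n) = n*(-47 + n) (N(n) = n*(n - 47) = n*(-47 + n))
(N(-15) + 33*(-1)) + (-20*5 - 10) = (-15*(-47 - 15) + 33*(-1)) + (-20*5 - 10) = (-15*(-62) - 33) + (-100 - 10) = (930 - 33) - 110 = 897 - 110 = 787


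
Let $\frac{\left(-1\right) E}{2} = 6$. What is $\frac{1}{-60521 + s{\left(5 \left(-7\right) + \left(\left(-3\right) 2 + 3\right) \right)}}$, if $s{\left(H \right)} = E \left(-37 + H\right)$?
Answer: $- \frac{1}{59621} \approx -1.6773 \cdot 10^{-5}$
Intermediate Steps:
$E = -12$ ($E = \left(-2\right) 6 = -12$)
$s{\left(H \right)} = 444 - 12 H$ ($s{\left(H \right)} = - 12 \left(-37 + H\right) = 444 - 12 H$)
$\frac{1}{-60521 + s{\left(5 \left(-7\right) + \left(\left(-3\right) 2 + 3\right) \right)}} = \frac{1}{-60521 - \left(-444 + 12 \left(5 \left(-7\right) + \left(\left(-3\right) 2 + 3\right)\right)\right)} = \frac{1}{-60521 - \left(-444 + 12 \left(-35 + \left(-6 + 3\right)\right)\right)} = \frac{1}{-60521 - \left(-444 + 12 \left(-35 - 3\right)\right)} = \frac{1}{-60521 + \left(444 - -456\right)} = \frac{1}{-60521 + \left(444 + 456\right)} = \frac{1}{-60521 + 900} = \frac{1}{-59621} = - \frac{1}{59621}$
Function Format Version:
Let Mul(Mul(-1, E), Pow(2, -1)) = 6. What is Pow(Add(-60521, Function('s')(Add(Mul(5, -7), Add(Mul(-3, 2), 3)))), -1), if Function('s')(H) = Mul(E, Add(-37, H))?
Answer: Rational(-1, 59621) ≈ -1.6773e-5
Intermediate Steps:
E = -12 (E = Mul(-2, 6) = -12)
Function('s')(H) = Add(444, Mul(-12, H)) (Function('s')(H) = Mul(-12, Add(-37, H)) = Add(444, Mul(-12, H)))
Pow(Add(-60521, Function('s')(Add(Mul(5, -7), Add(Mul(-3, 2), 3)))), -1) = Pow(Add(-60521, Add(444, Mul(-12, Add(Mul(5, -7), Add(Mul(-3, 2), 3))))), -1) = Pow(Add(-60521, Add(444, Mul(-12, Add(-35, Add(-6, 3))))), -1) = Pow(Add(-60521, Add(444, Mul(-12, Add(-35, -3)))), -1) = Pow(Add(-60521, Add(444, Mul(-12, -38))), -1) = Pow(Add(-60521, Add(444, 456)), -1) = Pow(Add(-60521, 900), -1) = Pow(-59621, -1) = Rational(-1, 59621)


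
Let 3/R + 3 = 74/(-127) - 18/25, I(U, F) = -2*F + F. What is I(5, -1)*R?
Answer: -9525/13661 ≈ -0.69724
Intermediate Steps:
I(U, F) = -F
R = -9525/13661 (R = 3/(-3 + (74/(-127) - 18/25)) = 3/(-3 + (74*(-1/127) - 18*1/25)) = 3/(-3 + (-74/127 - 18/25)) = 3/(-3 - 4136/3175) = 3/(-13661/3175) = 3*(-3175/13661) = -9525/13661 ≈ -0.69724)
I(5, -1)*R = -1*(-1)*(-9525/13661) = 1*(-9525/13661) = -9525/13661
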